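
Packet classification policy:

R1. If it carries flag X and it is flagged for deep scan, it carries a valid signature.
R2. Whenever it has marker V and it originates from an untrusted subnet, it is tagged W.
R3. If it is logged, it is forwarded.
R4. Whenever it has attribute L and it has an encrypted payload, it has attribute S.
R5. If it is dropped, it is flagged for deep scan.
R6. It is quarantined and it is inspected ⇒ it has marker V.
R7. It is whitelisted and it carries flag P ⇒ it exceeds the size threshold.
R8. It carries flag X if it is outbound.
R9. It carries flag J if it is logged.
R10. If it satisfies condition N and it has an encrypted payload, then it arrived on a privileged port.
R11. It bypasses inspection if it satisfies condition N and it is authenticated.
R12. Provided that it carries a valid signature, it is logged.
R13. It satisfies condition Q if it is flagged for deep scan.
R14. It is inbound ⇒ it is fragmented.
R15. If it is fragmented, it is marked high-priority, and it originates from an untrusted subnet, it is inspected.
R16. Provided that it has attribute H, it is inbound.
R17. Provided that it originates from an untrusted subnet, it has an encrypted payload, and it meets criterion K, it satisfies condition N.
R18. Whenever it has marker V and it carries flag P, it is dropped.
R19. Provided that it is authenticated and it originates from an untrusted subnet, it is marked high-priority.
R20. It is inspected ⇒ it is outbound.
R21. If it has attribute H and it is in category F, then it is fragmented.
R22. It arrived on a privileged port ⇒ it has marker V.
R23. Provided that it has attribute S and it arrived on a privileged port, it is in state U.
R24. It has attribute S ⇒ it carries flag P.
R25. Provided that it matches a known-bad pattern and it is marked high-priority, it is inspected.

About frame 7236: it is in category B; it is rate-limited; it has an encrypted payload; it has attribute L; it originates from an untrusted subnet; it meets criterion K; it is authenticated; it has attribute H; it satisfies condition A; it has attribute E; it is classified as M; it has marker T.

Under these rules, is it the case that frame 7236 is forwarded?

Yes

By R4 (it has attribute L, it has an encrypted payload): it has attribute S.
By R16 (it has attribute H): it is inbound.
By R17 (it originates from an untrusted subnet, it has an encrypted payload, it meets criterion K): it satisfies condition N.
By R19 (it is authenticated, it originates from an untrusted subnet): it is marked high-priority.
By R24 (it has attribute S): it carries flag P.
By R10 (it satisfies condition N, it has an encrypted payload): it arrived on a privileged port.
By R14 (it is inbound): it is fragmented.
By R15 (it is fragmented, it is marked high-priority, it originates from an untrusted subnet): it is inspected.
By R20 (it is inspected): it is outbound.
By R22 (it arrived on a privileged port): it has marker V.
By R8 (it is outbound): it carries flag X.
By R18 (it has marker V, it carries flag P): it is dropped.
By R5 (it is dropped): it is flagged for deep scan.
By R1 (it carries flag X, it is flagged for deep scan): it carries a valid signature.
By R12 (it carries a valid signature): it is logged.
By R3 (it is logged): it is forwarded.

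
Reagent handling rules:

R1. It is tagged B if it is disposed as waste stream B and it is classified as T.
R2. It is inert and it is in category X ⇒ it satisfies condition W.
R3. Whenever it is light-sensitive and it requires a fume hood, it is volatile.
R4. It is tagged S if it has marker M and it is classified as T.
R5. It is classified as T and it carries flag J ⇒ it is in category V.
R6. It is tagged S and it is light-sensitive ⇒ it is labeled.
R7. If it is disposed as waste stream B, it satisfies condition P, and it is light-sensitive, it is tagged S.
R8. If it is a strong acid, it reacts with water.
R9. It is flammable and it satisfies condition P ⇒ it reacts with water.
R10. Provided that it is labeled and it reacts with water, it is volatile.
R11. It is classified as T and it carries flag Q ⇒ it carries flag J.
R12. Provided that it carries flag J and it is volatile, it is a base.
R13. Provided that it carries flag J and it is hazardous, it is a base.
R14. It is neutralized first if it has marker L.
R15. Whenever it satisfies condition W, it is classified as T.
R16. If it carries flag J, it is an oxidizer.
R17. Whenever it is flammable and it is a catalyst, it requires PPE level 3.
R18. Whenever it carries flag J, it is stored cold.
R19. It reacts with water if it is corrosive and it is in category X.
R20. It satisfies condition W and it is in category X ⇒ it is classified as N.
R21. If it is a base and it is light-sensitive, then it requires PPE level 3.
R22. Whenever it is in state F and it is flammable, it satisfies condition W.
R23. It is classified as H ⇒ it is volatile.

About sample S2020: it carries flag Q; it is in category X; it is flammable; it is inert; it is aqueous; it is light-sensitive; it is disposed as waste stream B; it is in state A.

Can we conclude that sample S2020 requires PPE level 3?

No

Forward chaining from the given facts derives: satisfies condition W, is classified as T, is classified as N, is tagged B, carries flag J, is an oxidizer, is stored cold, is in category V.
Rules concluding "it requires PPE level 3": R17 needs "it is a catalyst"; R21 needs "it is a base" — none of these are established.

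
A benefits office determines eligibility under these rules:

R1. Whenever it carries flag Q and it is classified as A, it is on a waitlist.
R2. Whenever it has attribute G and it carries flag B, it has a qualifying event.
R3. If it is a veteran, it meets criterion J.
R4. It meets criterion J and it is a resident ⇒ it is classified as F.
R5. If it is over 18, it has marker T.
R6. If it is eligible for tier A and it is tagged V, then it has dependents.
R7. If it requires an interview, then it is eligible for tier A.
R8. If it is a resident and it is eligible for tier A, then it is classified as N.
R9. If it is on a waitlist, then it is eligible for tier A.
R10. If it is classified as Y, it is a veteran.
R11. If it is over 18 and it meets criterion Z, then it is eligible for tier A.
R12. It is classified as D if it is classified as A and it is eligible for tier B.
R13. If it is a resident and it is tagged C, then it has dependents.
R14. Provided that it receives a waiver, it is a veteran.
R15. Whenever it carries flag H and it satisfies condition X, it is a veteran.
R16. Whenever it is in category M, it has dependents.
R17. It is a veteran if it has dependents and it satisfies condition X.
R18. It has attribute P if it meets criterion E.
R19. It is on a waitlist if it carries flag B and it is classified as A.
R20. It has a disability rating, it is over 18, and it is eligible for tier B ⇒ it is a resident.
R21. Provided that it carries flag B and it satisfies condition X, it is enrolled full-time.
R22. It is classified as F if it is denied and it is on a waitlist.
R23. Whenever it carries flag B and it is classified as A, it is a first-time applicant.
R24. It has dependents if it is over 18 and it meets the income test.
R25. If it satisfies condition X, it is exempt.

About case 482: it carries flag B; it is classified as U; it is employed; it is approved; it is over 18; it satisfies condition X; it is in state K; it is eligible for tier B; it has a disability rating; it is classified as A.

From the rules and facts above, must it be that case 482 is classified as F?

Forward chaining from the given facts derives: has marker T, is classified as D, is on a waitlist, is a resident, is enrolled full-time, is a first-time applicant, is exempt, is eligible for tier A, is classified as N.
Rules concluding "it is classified as F": R4 needs "it meets criterion J"; R22 needs "it is denied" — none of these are established.

No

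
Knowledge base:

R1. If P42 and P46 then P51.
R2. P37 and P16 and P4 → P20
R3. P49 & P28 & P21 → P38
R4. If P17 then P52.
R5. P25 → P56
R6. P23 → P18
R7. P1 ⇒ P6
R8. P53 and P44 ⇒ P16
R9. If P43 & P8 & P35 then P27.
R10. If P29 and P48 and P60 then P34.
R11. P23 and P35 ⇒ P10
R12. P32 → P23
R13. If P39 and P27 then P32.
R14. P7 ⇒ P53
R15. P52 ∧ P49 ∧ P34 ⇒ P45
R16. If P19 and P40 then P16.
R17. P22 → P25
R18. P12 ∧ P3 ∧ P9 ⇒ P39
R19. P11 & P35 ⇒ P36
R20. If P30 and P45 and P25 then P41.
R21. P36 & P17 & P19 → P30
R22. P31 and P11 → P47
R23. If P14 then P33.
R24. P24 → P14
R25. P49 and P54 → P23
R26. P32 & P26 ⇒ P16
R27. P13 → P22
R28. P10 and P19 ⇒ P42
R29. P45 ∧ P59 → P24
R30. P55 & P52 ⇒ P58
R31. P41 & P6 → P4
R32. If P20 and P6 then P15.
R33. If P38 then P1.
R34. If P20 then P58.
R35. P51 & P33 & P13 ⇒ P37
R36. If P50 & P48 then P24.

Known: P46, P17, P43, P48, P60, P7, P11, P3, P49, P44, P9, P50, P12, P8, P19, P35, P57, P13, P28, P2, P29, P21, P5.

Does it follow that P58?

P38  (by R3: P49, P28, P21)
P52  (by R4: P17)
P27  (by R9: P43, P8, P35)
P34  (by R10: P29, P48, P60)
P53  (by R14: P7)
P45  (by R15: P52, P49, P34)
P39  (by R18: P12, P3, P9)
P36  (by R19: P11, P35)
P30  (by R21: P36, P17, P19)
P22  (by R27: P13)
P1  (by R33: P38)
P24  (by R36: P50, P48)
P6  (by R7: P1)
P16  (by R8: P53, P44)
P32  (by R13: P39, P27)
P25  (by R17: P22)
P41  (by R20: P30, P45, P25)
P14  (by R24: P24)
P4  (by R31: P41, P6)
P23  (by R12: P32)
P33  (by R23: P14)
P10  (by R11: P23, P35)
P42  (by R28: P10, P19)
P51  (by R1: P42, P46)
P37  (by R35: P51, P33, P13)
P20  (by R2: P37, P16, P4)
P58  (by R34: P20)

Yes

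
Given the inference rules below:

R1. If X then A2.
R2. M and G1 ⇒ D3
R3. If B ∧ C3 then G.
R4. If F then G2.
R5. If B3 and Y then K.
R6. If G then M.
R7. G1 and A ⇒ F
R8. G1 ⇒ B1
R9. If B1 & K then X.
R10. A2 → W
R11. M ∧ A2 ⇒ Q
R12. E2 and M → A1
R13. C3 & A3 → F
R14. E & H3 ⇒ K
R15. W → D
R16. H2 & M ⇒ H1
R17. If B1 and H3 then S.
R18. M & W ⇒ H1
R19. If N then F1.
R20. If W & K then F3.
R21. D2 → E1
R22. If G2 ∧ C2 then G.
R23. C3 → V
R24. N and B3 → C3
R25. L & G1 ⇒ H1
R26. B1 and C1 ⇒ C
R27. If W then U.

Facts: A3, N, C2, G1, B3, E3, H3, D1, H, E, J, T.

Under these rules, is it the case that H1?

Yes

B1  (by R8: G1)
K  (by R14: E, H3)
C3  (by R24: N, B3)
X  (by R9: B1, K)
F  (by R13: C3, A3)
A2  (by R1: X)
G2  (by R4: F)
W  (by R10: A2)
G  (by R22: G2, C2)
M  (by R6: G)
H1  (by R18: M, W)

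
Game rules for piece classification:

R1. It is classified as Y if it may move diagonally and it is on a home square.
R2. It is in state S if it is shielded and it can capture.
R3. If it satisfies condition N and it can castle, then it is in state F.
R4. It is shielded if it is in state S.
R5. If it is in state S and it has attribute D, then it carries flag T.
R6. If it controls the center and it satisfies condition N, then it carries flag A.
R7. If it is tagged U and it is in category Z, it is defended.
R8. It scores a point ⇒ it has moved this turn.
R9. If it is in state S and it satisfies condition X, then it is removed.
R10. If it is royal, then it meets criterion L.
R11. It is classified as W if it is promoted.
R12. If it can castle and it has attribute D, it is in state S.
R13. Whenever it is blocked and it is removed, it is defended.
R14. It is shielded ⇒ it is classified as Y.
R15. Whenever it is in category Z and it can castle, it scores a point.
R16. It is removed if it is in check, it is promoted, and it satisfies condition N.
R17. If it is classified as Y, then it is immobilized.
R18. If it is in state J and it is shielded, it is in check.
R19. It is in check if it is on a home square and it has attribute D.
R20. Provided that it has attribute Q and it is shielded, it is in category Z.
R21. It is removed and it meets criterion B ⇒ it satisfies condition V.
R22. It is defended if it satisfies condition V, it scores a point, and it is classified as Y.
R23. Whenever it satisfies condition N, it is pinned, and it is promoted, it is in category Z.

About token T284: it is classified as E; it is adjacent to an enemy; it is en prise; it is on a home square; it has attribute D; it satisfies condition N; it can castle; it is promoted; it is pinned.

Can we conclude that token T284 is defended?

Forward chaining from the given facts derives: is in state F, is classified as W, is in state S, is in check, is in category Z, is shielded, carries flag T, is classified as Y, scores a point, is removed, is immobilized, has moved this turn.
Rules concluding "it is defended": R7 needs "it is tagged U"; R13 needs "it is blocked"; R22 needs "it satisfies condition V" — none of these are established.

No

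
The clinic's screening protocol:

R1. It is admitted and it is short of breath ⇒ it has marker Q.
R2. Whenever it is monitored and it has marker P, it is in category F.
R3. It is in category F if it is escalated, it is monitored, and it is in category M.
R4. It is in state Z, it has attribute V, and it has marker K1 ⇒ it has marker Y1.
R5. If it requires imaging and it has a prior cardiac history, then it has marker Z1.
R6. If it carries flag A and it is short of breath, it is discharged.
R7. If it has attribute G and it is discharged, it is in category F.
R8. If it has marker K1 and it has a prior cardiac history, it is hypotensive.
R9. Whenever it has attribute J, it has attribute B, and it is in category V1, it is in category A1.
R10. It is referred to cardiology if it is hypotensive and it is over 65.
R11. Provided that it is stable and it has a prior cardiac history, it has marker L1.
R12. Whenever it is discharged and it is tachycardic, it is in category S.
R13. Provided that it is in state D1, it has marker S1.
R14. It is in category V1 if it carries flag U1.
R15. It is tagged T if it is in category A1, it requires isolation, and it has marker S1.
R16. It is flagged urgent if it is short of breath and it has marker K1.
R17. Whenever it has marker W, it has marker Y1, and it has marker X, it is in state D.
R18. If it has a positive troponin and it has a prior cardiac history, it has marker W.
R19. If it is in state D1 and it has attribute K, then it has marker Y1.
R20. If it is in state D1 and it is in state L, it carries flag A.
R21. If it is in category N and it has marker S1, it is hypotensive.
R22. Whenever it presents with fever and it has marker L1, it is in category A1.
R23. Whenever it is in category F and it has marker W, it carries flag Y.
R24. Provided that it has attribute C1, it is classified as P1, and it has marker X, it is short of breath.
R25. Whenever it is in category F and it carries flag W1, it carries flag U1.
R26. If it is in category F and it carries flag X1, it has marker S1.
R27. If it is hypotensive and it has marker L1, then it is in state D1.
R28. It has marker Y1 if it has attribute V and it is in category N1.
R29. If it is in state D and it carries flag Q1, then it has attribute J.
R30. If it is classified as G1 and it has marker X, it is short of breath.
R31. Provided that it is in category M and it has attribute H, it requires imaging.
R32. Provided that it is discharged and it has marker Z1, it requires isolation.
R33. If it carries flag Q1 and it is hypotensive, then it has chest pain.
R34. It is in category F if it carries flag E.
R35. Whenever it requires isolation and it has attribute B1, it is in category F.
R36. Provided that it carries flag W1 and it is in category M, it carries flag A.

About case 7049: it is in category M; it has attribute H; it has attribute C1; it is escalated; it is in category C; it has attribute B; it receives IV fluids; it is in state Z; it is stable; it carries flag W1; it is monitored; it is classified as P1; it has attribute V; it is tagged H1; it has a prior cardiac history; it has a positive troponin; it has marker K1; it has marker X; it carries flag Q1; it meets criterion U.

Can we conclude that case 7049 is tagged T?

By R3 (it is escalated, it is monitored, it is in category M): it is in category F.
By R4 (it is in state Z, it has attribute V, it has marker K1): it has marker Y1.
By R8 (it has marker K1, it has a prior cardiac history): it is hypotensive.
By R11 (it is stable, it has a prior cardiac history): it has marker L1.
By R18 (it has a positive troponin, it has a prior cardiac history): it has marker W.
By R24 (it has attribute C1, it is classified as P1, it has marker X): it is short of breath.
By R25 (it is in category F, it carries flag W1): it carries flag U1.
By R27 (it is hypotensive, it has marker L1): it is in state D1.
By R31 (it is in category M, it has attribute H): it requires imaging.
By R36 (it carries flag W1, it is in category M): it carries flag A.
By R5 (it requires imaging, it has a prior cardiac history): it has marker Z1.
By R6 (it carries flag A, it is short of breath): it is discharged.
By R13 (it is in state D1): it has marker S1.
By R14 (it carries flag U1): it is in category V1.
By R17 (it has marker W, it has marker Y1, it has marker X): it is in state D.
By R29 (it is in state D, it carries flag Q1): it has attribute J.
By R32 (it is discharged, it has marker Z1): it requires isolation.
By R9 (it has attribute J, it has attribute B, it is in category V1): it is in category A1.
By R15 (it is in category A1, it requires isolation, it has marker S1): it is tagged T.

Yes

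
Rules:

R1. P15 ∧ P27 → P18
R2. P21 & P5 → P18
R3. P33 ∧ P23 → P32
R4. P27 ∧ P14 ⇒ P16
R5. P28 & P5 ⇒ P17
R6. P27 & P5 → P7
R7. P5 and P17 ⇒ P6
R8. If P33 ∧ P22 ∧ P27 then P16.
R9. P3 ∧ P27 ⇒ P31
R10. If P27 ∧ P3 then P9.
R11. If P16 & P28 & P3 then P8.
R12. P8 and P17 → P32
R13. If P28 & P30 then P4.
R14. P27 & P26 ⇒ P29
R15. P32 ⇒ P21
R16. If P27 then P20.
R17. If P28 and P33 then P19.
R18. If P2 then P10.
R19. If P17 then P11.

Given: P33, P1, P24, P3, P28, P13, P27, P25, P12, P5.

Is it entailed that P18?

Forward chaining from the given facts derives: P17, P7, P6, P31, P9, P20, P19, P11.
Rules concluding P18: R1 needs P15; R2 needs P21 — none of these are established.

No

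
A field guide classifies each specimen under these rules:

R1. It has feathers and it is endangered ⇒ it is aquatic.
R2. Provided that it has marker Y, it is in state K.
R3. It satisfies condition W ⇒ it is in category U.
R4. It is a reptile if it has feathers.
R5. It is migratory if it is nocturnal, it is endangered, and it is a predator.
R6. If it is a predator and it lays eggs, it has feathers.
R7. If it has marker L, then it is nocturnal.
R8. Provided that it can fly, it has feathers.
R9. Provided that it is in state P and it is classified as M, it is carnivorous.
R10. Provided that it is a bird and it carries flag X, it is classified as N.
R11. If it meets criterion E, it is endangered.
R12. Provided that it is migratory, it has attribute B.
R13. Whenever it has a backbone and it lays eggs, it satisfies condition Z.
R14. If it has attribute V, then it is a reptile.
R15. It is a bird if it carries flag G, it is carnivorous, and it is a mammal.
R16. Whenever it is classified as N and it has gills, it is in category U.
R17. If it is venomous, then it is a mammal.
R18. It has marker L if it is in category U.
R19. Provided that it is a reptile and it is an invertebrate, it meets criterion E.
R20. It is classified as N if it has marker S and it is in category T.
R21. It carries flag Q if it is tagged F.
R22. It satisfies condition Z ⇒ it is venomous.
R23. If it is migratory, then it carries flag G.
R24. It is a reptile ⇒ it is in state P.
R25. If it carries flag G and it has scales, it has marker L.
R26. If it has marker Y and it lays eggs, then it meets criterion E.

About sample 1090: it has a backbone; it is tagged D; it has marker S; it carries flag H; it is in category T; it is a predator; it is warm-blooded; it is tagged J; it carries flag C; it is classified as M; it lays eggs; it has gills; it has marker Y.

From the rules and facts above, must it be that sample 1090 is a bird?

By R6 (it is a predator, it lays eggs): it has feathers.
By R13 (it has a backbone, it lays eggs): it satisfies condition Z.
By R20 (it has marker S, it is in category T): it is classified as N.
By R22 (it satisfies condition Z): it is venomous.
By R26 (it has marker Y, it lays eggs): it meets criterion E.
By R4 (it has feathers): it is a reptile.
By R11 (it meets criterion E): it is endangered.
By R16 (it is classified as N, it has gills): it is in category U.
By R17 (it is venomous): it is a mammal.
By R18 (it is in category U): it has marker L.
By R24 (it is a reptile): it is in state P.
By R7 (it has marker L): it is nocturnal.
By R9 (it is in state P, it is classified as M): it is carnivorous.
By R5 (it is nocturnal, it is endangered, it is a predator): it is migratory.
By R23 (it is migratory): it carries flag G.
By R15 (it carries flag G, it is carnivorous, it is a mammal): it is a bird.

Yes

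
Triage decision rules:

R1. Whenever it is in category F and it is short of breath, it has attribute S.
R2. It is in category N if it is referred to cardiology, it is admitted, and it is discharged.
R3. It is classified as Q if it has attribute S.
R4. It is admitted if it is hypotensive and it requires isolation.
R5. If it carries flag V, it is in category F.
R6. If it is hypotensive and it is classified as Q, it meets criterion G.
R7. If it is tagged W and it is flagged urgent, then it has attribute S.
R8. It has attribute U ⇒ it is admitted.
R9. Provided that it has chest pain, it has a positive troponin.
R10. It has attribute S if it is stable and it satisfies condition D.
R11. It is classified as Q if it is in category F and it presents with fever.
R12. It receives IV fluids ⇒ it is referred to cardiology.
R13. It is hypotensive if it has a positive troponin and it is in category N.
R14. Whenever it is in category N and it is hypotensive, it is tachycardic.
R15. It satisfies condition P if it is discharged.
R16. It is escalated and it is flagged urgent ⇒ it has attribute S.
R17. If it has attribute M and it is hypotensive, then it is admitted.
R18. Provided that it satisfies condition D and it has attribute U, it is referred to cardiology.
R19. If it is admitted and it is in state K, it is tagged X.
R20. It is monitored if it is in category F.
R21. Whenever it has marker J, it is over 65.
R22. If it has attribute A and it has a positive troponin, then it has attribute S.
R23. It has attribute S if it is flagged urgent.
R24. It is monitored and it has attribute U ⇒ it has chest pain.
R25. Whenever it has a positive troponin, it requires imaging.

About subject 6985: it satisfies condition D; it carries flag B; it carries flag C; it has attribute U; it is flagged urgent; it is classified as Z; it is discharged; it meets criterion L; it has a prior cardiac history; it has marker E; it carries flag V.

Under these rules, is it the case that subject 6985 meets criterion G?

Yes

By R5 (it carries flag V): it is in category F.
By R8 (it has attribute U): it is admitted.
By R18 (it satisfies condition D, it has attribute U): it is referred to cardiology.
By R20 (it is in category F): it is monitored.
By R23 (it is flagged urgent): it has attribute S.
By R24 (it is monitored, it has attribute U): it has chest pain.
By R2 (it is referred to cardiology, it is admitted, it is discharged): it is in category N.
By R3 (it has attribute S): it is classified as Q.
By R9 (it has chest pain): it has a positive troponin.
By R13 (it has a positive troponin, it is in category N): it is hypotensive.
By R6 (it is hypotensive, it is classified as Q): it meets criterion G.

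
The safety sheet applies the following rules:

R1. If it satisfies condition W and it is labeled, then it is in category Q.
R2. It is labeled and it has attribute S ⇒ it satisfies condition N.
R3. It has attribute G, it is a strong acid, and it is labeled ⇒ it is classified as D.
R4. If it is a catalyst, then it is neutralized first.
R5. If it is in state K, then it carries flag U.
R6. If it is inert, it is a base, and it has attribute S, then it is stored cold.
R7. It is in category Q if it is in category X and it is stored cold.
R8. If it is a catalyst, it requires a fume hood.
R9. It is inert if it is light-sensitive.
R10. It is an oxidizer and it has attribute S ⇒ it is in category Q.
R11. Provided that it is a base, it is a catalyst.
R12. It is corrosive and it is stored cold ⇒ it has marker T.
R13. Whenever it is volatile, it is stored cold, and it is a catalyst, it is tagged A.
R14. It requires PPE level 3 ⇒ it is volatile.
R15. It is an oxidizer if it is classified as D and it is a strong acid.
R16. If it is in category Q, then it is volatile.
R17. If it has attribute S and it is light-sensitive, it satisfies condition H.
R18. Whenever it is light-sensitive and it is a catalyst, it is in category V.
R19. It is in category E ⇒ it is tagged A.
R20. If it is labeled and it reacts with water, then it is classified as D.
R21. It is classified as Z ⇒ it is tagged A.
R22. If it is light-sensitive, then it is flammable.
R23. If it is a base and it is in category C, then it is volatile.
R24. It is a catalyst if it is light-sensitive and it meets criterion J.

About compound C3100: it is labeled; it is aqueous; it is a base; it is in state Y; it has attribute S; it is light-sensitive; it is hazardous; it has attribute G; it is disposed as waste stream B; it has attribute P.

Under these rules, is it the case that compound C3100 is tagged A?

No

Forward chaining from the given facts derives: satisfies condition N, is inert, is a catalyst, satisfies condition H, is in category V, is flammable, is neutralized first, is stored cold, requires a fume hood.
Rules concluding "it is tagged A": R13 needs "it is volatile"; R19 needs "it is in category E"; R21 needs "it is classified as Z" — none of these are established.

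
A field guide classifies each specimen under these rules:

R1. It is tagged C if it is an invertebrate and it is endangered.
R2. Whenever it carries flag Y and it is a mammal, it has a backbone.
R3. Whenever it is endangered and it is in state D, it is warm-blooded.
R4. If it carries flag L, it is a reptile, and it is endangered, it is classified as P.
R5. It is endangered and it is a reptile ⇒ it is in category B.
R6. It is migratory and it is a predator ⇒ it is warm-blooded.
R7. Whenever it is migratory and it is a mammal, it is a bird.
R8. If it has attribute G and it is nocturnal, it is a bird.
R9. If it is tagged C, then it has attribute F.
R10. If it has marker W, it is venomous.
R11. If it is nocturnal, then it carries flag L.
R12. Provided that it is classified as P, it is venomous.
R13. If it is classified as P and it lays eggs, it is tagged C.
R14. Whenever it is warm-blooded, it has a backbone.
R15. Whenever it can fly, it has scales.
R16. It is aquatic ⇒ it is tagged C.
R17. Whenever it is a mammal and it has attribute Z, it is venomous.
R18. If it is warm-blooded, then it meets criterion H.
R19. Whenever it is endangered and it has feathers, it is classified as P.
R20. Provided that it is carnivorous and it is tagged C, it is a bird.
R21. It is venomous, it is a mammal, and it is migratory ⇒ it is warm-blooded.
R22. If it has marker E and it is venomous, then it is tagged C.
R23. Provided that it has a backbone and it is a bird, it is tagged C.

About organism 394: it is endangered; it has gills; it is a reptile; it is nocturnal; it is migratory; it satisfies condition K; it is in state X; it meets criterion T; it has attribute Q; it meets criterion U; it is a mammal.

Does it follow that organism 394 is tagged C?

By R7 (it is migratory, it is a mammal): it is a bird.
By R11 (it is nocturnal): it carries flag L.
By R4 (it carries flag L, it is a reptile, it is endangered): it is classified as P.
By R12 (it is classified as P): it is venomous.
By R21 (it is venomous, it is a mammal, it is migratory): it is warm-blooded.
By R14 (it is warm-blooded): it has a backbone.
By R23 (it has a backbone, it is a bird): it is tagged C.

Yes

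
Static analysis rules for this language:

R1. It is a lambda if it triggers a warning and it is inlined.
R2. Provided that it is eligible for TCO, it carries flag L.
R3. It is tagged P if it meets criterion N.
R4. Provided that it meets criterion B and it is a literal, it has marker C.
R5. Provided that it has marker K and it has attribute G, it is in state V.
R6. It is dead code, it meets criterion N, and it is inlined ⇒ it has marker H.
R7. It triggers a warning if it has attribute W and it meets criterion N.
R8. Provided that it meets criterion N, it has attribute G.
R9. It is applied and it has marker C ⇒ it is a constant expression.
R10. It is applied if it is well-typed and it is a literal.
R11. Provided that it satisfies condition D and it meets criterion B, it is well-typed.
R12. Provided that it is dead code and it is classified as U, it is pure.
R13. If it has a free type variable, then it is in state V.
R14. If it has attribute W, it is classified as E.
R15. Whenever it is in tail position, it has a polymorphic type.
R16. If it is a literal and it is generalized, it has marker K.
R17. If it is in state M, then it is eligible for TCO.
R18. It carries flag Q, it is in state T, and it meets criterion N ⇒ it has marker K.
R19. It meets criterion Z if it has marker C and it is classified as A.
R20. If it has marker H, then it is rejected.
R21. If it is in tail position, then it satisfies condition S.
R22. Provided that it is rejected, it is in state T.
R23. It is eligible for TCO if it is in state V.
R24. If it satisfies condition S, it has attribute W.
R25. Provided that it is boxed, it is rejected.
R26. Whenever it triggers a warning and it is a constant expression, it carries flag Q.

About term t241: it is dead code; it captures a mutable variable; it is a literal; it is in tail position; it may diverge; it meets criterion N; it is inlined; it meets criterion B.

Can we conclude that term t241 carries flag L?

Forward chaining from the given facts derives: is tagged P, has marker C, has marker H, has attribute G, has a polymorphic type, is rejected, satisfies condition S, is in state T, has attribute W, triggers a warning, is classified as E, is a lambda.
The only rule concluding "it carries flag L" is R2, which needs "it is eligible for TCO"; that is never established.

No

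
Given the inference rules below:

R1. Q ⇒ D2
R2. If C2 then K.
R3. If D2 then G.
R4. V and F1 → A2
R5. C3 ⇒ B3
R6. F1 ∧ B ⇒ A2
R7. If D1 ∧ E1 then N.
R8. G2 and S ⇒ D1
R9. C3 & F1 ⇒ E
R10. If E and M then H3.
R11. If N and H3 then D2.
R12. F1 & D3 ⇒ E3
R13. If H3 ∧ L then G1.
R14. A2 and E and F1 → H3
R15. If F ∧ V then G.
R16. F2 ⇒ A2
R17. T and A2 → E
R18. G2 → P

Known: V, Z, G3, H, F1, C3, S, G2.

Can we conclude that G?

No

Forward chaining from the given facts derives: A2, B3, D1, E, H3, P.
Rules concluding G: R3 needs D2; R15 needs F — none of these are established.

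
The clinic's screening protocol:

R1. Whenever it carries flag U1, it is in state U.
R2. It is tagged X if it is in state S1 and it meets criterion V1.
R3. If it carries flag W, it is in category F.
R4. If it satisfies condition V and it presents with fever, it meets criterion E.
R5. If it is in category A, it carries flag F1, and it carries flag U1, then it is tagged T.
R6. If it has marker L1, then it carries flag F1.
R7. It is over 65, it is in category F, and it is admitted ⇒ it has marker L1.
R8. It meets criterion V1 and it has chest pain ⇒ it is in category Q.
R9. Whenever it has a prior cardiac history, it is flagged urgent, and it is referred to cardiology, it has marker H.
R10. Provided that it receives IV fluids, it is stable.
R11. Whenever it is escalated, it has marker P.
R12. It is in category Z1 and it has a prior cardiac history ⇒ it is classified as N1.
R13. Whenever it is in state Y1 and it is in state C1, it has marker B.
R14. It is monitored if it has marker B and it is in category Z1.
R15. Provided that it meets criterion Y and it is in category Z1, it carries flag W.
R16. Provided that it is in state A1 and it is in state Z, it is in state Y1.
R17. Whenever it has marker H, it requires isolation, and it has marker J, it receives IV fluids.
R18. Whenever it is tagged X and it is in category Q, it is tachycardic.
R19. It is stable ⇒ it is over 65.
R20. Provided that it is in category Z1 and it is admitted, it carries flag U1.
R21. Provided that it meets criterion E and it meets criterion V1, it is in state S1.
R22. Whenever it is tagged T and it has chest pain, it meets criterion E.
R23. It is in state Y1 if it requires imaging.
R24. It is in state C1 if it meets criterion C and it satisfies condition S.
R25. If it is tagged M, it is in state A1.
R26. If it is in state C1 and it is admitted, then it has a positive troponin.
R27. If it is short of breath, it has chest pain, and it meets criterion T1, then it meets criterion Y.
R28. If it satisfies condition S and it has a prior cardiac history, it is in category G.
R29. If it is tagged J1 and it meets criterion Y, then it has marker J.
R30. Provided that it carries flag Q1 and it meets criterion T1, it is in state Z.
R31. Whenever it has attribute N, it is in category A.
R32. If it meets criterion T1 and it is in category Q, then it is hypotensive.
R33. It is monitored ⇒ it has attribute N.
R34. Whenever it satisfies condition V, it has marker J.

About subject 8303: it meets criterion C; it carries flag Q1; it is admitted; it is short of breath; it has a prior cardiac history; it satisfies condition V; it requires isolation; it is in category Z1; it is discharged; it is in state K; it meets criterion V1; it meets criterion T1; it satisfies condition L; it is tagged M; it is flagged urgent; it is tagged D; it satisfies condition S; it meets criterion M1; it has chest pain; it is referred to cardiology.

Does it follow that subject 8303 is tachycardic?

By R8 (it meets criterion V1, it has chest pain): it is in category Q.
By R9 (it has a prior cardiac history, it is flagged urgent, it is referred to cardiology): it has marker H.
By R20 (it is in category Z1, it is admitted): it carries flag U1.
By R24 (it meets criterion C, it satisfies condition S): it is in state C1.
By R25 (it is tagged M): it is in state A1.
By R27 (it is short of breath, it has chest pain, it meets criterion T1): it meets criterion Y.
By R30 (it carries flag Q1, it meets criterion T1): it is in state Z.
By R34 (it satisfies condition V): it has marker J.
By R15 (it meets criterion Y, it is in category Z1): it carries flag W.
By R16 (it is in state A1, it is in state Z): it is in state Y1.
By R17 (it has marker H, it requires isolation, it has marker J): it receives IV fluids.
By R3 (it carries flag W): it is in category F.
By R10 (it receives IV fluids): it is stable.
By R13 (it is in state Y1, it is in state C1): it has marker B.
By R14 (it has marker B, it is in category Z1): it is monitored.
By R19 (it is stable): it is over 65.
By R33 (it is monitored): it has attribute N.
By R7 (it is over 65, it is in category F, it is admitted): it has marker L1.
By R31 (it has attribute N): it is in category A.
By R6 (it has marker L1): it carries flag F1.
By R5 (it is in category A, it carries flag F1, it carries flag U1): it is tagged T.
By R22 (it is tagged T, it has chest pain): it meets criterion E.
By R21 (it meets criterion E, it meets criterion V1): it is in state S1.
By R2 (it is in state S1, it meets criterion V1): it is tagged X.
By R18 (it is tagged X, it is in category Q): it is tachycardic.

Yes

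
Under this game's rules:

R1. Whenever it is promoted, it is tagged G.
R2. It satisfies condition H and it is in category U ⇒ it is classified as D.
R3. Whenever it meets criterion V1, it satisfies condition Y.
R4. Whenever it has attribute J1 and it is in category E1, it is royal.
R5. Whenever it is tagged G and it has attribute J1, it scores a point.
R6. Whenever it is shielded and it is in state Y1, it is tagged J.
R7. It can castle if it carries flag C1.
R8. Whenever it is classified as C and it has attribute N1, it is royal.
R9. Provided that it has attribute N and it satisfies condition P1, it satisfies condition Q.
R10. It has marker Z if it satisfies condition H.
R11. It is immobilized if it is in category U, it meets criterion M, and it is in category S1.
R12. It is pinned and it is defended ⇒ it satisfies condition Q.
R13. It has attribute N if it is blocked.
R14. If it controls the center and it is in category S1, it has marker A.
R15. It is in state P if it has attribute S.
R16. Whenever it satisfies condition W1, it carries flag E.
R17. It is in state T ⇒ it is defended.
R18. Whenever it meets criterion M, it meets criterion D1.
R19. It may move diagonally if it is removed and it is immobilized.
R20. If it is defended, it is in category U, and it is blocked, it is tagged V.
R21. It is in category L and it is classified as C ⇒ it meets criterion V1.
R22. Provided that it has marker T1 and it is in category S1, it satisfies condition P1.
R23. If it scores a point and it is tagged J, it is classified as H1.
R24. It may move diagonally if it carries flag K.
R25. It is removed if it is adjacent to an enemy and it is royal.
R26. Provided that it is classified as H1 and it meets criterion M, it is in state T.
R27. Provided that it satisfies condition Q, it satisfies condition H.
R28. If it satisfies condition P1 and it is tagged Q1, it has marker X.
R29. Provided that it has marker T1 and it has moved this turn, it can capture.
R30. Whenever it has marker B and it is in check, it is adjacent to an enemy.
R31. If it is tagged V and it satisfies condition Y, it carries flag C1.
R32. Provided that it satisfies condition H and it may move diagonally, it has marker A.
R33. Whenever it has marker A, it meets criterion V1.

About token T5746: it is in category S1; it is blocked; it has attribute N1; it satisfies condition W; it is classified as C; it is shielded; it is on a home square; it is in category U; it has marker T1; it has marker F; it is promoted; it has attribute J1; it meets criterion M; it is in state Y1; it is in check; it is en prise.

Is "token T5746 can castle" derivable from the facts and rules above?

Forward chaining from the given facts derives: is tagged G, scores a point, is tagged J, is royal, is immobilized, has attribute N, meets criterion D1, satisfies condition P1, is classified as H1, is in state T, satisfies condition Q, is defended, is tagged V, satisfies condition H, is classified as D, has marker Z.
The only rule concluding "it can castle" is R7, which needs "it carries flag C1"; that is never established.

No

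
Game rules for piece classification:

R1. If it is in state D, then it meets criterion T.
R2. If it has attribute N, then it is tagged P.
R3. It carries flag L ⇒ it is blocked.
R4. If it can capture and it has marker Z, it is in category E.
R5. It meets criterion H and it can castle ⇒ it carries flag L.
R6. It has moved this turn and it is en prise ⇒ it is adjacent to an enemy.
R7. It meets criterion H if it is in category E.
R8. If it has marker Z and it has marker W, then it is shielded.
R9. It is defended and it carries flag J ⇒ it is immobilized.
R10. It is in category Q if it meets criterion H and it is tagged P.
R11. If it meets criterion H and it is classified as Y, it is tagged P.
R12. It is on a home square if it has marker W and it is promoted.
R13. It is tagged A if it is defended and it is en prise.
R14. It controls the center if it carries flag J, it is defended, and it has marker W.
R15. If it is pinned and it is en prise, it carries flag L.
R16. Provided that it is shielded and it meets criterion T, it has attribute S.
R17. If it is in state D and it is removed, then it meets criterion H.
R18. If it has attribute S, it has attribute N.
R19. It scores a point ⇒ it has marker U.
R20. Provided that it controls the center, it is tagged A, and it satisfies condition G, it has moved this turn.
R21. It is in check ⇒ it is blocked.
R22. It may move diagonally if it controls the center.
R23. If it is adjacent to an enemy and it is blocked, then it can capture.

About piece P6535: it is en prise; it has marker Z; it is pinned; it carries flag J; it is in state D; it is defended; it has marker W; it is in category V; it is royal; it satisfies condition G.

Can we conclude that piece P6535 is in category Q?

Yes

By R1 (it is in state D): it meets criterion T.
By R8 (it has marker Z, it has marker W): it is shielded.
By R13 (it is defended, it is en prise): it is tagged A.
By R14 (it carries flag J, it is defended, it has marker W): it controls the center.
By R15 (it is pinned, it is en prise): it carries flag L.
By R16 (it is shielded, it meets criterion T): it has attribute S.
By R18 (it has attribute S): it has attribute N.
By R20 (it controls the center, it is tagged A, it satisfies condition G): it has moved this turn.
By R2 (it has attribute N): it is tagged P.
By R3 (it carries flag L): it is blocked.
By R6 (it has moved this turn, it is en prise): it is adjacent to an enemy.
By R23 (it is adjacent to an enemy, it is blocked): it can capture.
By R4 (it can capture, it has marker Z): it is in category E.
By R7 (it is in category E): it meets criterion H.
By R10 (it meets criterion H, it is tagged P): it is in category Q.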